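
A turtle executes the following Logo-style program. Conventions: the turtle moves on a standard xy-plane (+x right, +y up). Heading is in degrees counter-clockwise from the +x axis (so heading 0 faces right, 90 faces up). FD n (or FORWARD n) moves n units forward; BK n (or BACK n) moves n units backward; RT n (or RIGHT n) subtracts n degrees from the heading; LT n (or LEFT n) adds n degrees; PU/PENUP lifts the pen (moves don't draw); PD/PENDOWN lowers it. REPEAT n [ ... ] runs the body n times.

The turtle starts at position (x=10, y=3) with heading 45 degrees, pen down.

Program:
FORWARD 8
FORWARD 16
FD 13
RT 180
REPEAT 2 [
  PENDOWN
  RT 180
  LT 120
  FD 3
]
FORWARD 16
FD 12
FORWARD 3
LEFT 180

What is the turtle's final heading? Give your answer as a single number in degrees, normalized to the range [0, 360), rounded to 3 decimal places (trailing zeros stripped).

Executing turtle program step by step:
Start: pos=(10,3), heading=45, pen down
FD 8: (10,3) -> (15.657,8.657) [heading=45, draw]
FD 16: (15.657,8.657) -> (26.971,19.971) [heading=45, draw]
FD 13: (26.971,19.971) -> (36.163,29.163) [heading=45, draw]
RT 180: heading 45 -> 225
REPEAT 2 [
  -- iteration 1/2 --
  PD: pen down
  RT 180: heading 225 -> 45
  LT 120: heading 45 -> 165
  FD 3: (36.163,29.163) -> (33.265,29.939) [heading=165, draw]
  -- iteration 2/2 --
  PD: pen down
  RT 180: heading 165 -> 345
  LT 120: heading 345 -> 105
  FD 3: (33.265,29.939) -> (32.489,32.837) [heading=105, draw]
]
FD 16: (32.489,32.837) -> (28.348,48.292) [heading=105, draw]
FD 12: (28.348,48.292) -> (25.242,59.883) [heading=105, draw]
FD 3: (25.242,59.883) -> (24.465,62.781) [heading=105, draw]
LT 180: heading 105 -> 285
Final: pos=(24.465,62.781), heading=285, 8 segment(s) drawn

Answer: 285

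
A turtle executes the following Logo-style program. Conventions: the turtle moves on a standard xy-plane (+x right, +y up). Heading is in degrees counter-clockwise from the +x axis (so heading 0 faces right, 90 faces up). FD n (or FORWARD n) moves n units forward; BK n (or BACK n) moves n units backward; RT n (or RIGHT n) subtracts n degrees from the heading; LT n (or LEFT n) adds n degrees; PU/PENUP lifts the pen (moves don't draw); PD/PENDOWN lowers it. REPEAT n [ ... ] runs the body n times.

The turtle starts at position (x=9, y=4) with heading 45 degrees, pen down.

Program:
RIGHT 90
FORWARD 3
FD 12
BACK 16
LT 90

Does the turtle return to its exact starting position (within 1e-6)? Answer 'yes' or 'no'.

Executing turtle program step by step:
Start: pos=(9,4), heading=45, pen down
RT 90: heading 45 -> 315
FD 3: (9,4) -> (11.121,1.879) [heading=315, draw]
FD 12: (11.121,1.879) -> (19.607,-6.607) [heading=315, draw]
BK 16: (19.607,-6.607) -> (8.293,4.707) [heading=315, draw]
LT 90: heading 315 -> 45
Final: pos=(8.293,4.707), heading=45, 3 segment(s) drawn

Start position: (9, 4)
Final position: (8.293, 4.707)
Distance = 1; >= 1e-6 -> NOT closed

Answer: no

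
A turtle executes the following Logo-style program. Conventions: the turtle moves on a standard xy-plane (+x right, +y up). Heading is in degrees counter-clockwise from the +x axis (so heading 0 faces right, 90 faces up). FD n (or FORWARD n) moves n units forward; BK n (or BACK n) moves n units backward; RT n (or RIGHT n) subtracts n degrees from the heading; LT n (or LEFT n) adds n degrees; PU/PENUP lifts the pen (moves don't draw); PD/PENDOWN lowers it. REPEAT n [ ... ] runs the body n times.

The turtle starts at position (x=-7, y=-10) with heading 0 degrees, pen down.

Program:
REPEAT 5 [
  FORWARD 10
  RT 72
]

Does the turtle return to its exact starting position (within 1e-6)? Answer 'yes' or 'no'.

Answer: yes

Derivation:
Executing turtle program step by step:
Start: pos=(-7,-10), heading=0, pen down
REPEAT 5 [
  -- iteration 1/5 --
  FD 10: (-7,-10) -> (3,-10) [heading=0, draw]
  RT 72: heading 0 -> 288
  -- iteration 2/5 --
  FD 10: (3,-10) -> (6.09,-19.511) [heading=288, draw]
  RT 72: heading 288 -> 216
  -- iteration 3/5 --
  FD 10: (6.09,-19.511) -> (-2,-25.388) [heading=216, draw]
  RT 72: heading 216 -> 144
  -- iteration 4/5 --
  FD 10: (-2,-25.388) -> (-10.09,-19.511) [heading=144, draw]
  RT 72: heading 144 -> 72
  -- iteration 5/5 --
  FD 10: (-10.09,-19.511) -> (-7,-10) [heading=72, draw]
  RT 72: heading 72 -> 0
]
Final: pos=(-7,-10), heading=0, 5 segment(s) drawn

Start position: (-7, -10)
Final position: (-7, -10)
Distance = 0; < 1e-6 -> CLOSED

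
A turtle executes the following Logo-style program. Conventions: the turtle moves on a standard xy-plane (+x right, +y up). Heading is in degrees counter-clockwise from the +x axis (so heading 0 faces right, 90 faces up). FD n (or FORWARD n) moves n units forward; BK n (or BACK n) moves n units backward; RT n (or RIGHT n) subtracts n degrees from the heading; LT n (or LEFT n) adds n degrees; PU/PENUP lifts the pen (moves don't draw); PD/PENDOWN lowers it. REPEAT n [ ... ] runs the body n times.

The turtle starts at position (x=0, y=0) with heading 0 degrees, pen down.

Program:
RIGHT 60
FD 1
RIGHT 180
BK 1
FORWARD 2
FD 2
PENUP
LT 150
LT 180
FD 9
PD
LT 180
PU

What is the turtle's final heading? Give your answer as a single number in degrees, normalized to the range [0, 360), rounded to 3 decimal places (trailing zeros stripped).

Executing turtle program step by step:
Start: pos=(0,0), heading=0, pen down
RT 60: heading 0 -> 300
FD 1: (0,0) -> (0.5,-0.866) [heading=300, draw]
RT 180: heading 300 -> 120
BK 1: (0.5,-0.866) -> (1,-1.732) [heading=120, draw]
FD 2: (1,-1.732) -> (0,0) [heading=120, draw]
FD 2: (0,0) -> (-1,1.732) [heading=120, draw]
PU: pen up
LT 150: heading 120 -> 270
LT 180: heading 270 -> 90
FD 9: (-1,1.732) -> (-1,10.732) [heading=90, move]
PD: pen down
LT 180: heading 90 -> 270
PU: pen up
Final: pos=(-1,10.732), heading=270, 4 segment(s) drawn

Answer: 270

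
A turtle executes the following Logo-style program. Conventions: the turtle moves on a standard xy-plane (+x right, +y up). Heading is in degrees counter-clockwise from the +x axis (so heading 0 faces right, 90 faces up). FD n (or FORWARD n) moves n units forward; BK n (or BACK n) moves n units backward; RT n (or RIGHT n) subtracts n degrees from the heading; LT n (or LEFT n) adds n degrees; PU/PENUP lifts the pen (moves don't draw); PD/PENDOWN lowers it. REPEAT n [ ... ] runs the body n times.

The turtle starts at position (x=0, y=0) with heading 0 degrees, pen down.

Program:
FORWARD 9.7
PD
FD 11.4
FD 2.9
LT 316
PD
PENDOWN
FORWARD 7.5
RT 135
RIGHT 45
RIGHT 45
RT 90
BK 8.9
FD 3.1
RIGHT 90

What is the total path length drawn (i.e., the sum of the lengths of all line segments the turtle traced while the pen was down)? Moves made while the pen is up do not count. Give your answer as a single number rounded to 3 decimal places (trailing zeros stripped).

Answer: 43.5

Derivation:
Executing turtle program step by step:
Start: pos=(0,0), heading=0, pen down
FD 9.7: (0,0) -> (9.7,0) [heading=0, draw]
PD: pen down
FD 11.4: (9.7,0) -> (21.1,0) [heading=0, draw]
FD 2.9: (21.1,0) -> (24,0) [heading=0, draw]
LT 316: heading 0 -> 316
PD: pen down
PD: pen down
FD 7.5: (24,0) -> (29.395,-5.21) [heading=316, draw]
RT 135: heading 316 -> 181
RT 45: heading 181 -> 136
RT 45: heading 136 -> 91
RT 90: heading 91 -> 1
BK 8.9: (29.395,-5.21) -> (20.496,-5.365) [heading=1, draw]
FD 3.1: (20.496,-5.365) -> (23.596,-5.311) [heading=1, draw]
RT 90: heading 1 -> 271
Final: pos=(23.596,-5.311), heading=271, 6 segment(s) drawn

Segment lengths:
  seg 1: (0,0) -> (9.7,0), length = 9.7
  seg 2: (9.7,0) -> (21.1,0), length = 11.4
  seg 3: (21.1,0) -> (24,0), length = 2.9
  seg 4: (24,0) -> (29.395,-5.21), length = 7.5
  seg 5: (29.395,-5.21) -> (20.496,-5.365), length = 8.9
  seg 6: (20.496,-5.365) -> (23.596,-5.311), length = 3.1
Total = 43.5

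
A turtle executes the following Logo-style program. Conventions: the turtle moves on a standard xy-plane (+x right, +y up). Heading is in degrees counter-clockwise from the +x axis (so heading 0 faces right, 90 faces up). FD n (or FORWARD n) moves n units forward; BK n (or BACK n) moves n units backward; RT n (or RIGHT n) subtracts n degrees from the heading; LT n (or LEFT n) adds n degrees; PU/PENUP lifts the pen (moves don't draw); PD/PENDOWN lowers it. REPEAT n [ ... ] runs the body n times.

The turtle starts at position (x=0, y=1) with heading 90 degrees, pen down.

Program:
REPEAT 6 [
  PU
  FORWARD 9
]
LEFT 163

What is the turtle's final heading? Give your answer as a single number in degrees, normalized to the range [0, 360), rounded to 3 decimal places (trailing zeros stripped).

Answer: 253

Derivation:
Executing turtle program step by step:
Start: pos=(0,1), heading=90, pen down
REPEAT 6 [
  -- iteration 1/6 --
  PU: pen up
  FD 9: (0,1) -> (0,10) [heading=90, move]
  -- iteration 2/6 --
  PU: pen up
  FD 9: (0,10) -> (0,19) [heading=90, move]
  -- iteration 3/6 --
  PU: pen up
  FD 9: (0,19) -> (0,28) [heading=90, move]
  -- iteration 4/6 --
  PU: pen up
  FD 9: (0,28) -> (0,37) [heading=90, move]
  -- iteration 5/6 --
  PU: pen up
  FD 9: (0,37) -> (0,46) [heading=90, move]
  -- iteration 6/6 --
  PU: pen up
  FD 9: (0,46) -> (0,55) [heading=90, move]
]
LT 163: heading 90 -> 253
Final: pos=(0,55), heading=253, 0 segment(s) drawn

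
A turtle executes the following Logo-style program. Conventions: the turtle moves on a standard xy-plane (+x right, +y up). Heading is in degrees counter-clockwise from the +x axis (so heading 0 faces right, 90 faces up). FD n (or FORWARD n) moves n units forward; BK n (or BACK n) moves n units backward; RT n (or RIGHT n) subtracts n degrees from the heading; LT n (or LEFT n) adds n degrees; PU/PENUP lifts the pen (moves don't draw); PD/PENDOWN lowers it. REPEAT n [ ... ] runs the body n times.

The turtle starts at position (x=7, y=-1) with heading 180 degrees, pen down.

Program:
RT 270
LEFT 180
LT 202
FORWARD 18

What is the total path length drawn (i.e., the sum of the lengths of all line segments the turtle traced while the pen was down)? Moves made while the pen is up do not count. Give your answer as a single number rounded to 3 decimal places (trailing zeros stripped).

Executing turtle program step by step:
Start: pos=(7,-1), heading=180, pen down
RT 270: heading 180 -> 270
LT 180: heading 270 -> 90
LT 202: heading 90 -> 292
FD 18: (7,-1) -> (13.743,-17.689) [heading=292, draw]
Final: pos=(13.743,-17.689), heading=292, 1 segment(s) drawn

Segment lengths:
  seg 1: (7,-1) -> (13.743,-17.689), length = 18
Total = 18

Answer: 18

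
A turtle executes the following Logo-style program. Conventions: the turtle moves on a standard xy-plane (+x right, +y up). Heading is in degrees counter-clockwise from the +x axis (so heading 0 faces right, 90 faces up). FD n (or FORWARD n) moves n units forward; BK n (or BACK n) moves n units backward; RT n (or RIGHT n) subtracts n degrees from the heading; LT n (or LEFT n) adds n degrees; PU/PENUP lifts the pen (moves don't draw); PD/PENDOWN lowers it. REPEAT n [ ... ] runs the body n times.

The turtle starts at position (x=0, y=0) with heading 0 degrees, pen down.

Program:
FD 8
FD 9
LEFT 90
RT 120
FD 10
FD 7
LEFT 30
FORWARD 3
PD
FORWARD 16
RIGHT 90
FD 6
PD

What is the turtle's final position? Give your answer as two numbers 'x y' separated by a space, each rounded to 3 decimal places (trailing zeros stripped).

Answer: 50.722 -14.5

Derivation:
Executing turtle program step by step:
Start: pos=(0,0), heading=0, pen down
FD 8: (0,0) -> (8,0) [heading=0, draw]
FD 9: (8,0) -> (17,0) [heading=0, draw]
LT 90: heading 0 -> 90
RT 120: heading 90 -> 330
FD 10: (17,0) -> (25.66,-5) [heading=330, draw]
FD 7: (25.66,-5) -> (31.722,-8.5) [heading=330, draw]
LT 30: heading 330 -> 0
FD 3: (31.722,-8.5) -> (34.722,-8.5) [heading=0, draw]
PD: pen down
FD 16: (34.722,-8.5) -> (50.722,-8.5) [heading=0, draw]
RT 90: heading 0 -> 270
FD 6: (50.722,-8.5) -> (50.722,-14.5) [heading=270, draw]
PD: pen down
Final: pos=(50.722,-14.5), heading=270, 7 segment(s) drawn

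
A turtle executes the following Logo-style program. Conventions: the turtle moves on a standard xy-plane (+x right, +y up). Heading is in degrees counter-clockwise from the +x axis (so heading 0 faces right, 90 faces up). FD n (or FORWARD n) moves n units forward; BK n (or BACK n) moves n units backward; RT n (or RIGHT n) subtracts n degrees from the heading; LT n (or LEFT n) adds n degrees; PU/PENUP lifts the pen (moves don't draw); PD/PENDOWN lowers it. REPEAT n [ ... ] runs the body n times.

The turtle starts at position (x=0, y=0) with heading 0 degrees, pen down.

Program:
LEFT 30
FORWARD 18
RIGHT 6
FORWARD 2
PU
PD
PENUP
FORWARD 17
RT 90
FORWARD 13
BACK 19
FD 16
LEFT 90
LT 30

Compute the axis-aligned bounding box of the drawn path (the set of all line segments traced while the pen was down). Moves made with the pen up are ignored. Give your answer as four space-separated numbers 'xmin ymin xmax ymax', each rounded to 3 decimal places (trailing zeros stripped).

Executing turtle program step by step:
Start: pos=(0,0), heading=0, pen down
LT 30: heading 0 -> 30
FD 18: (0,0) -> (15.588,9) [heading=30, draw]
RT 6: heading 30 -> 24
FD 2: (15.588,9) -> (17.416,9.813) [heading=24, draw]
PU: pen up
PD: pen down
PU: pen up
FD 17: (17.416,9.813) -> (32.946,16.728) [heading=24, move]
RT 90: heading 24 -> 294
FD 13: (32.946,16.728) -> (38.233,4.852) [heading=294, move]
BK 19: (38.233,4.852) -> (30.505,22.209) [heading=294, move]
FD 16: (30.505,22.209) -> (37.013,7.593) [heading=294, move]
LT 90: heading 294 -> 24
LT 30: heading 24 -> 54
Final: pos=(37.013,7.593), heading=54, 2 segment(s) drawn

Segment endpoints: x in {0, 15.588, 17.416}, y in {0, 9, 9.813}
xmin=0, ymin=0, xmax=17.416, ymax=9.813

Answer: 0 0 17.416 9.813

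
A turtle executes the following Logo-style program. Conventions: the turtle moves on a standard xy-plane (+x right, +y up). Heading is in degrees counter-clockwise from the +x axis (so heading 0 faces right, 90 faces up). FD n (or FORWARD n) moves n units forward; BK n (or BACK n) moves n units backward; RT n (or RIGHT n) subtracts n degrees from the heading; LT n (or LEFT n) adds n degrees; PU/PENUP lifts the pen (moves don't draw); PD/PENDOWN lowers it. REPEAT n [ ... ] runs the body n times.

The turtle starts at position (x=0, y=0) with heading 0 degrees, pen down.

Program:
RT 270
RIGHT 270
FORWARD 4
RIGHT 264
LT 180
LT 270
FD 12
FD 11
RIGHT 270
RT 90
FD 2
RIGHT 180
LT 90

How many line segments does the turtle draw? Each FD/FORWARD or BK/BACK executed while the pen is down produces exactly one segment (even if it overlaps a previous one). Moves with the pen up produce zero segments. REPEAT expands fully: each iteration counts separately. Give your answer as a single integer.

Executing turtle program step by step:
Start: pos=(0,0), heading=0, pen down
RT 270: heading 0 -> 90
RT 270: heading 90 -> 180
FD 4: (0,0) -> (-4,0) [heading=180, draw]
RT 264: heading 180 -> 276
LT 180: heading 276 -> 96
LT 270: heading 96 -> 6
FD 12: (-4,0) -> (7.934,1.254) [heading=6, draw]
FD 11: (7.934,1.254) -> (18.874,2.404) [heading=6, draw]
RT 270: heading 6 -> 96
RT 90: heading 96 -> 6
FD 2: (18.874,2.404) -> (20.863,2.613) [heading=6, draw]
RT 180: heading 6 -> 186
LT 90: heading 186 -> 276
Final: pos=(20.863,2.613), heading=276, 4 segment(s) drawn
Segments drawn: 4

Answer: 4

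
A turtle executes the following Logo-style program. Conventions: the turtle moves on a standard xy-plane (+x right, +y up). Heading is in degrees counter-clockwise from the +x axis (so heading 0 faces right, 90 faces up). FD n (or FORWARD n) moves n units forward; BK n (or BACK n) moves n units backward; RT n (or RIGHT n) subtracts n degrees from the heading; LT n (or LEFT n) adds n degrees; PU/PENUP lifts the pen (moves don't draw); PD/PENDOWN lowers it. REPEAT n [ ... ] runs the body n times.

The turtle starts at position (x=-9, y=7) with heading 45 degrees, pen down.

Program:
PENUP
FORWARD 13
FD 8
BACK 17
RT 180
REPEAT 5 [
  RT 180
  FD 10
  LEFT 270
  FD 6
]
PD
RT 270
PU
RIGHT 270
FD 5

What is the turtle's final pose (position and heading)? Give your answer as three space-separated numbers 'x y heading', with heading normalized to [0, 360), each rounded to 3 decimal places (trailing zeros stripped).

Answer: 1.607 16.192 135

Derivation:
Executing turtle program step by step:
Start: pos=(-9,7), heading=45, pen down
PU: pen up
FD 13: (-9,7) -> (0.192,16.192) [heading=45, move]
FD 8: (0.192,16.192) -> (5.849,21.849) [heading=45, move]
BK 17: (5.849,21.849) -> (-6.172,9.828) [heading=45, move]
RT 180: heading 45 -> 225
REPEAT 5 [
  -- iteration 1/5 --
  RT 180: heading 225 -> 45
  FD 10: (-6.172,9.828) -> (0.899,16.899) [heading=45, move]
  LT 270: heading 45 -> 315
  FD 6: (0.899,16.899) -> (5.142,12.657) [heading=315, move]
  -- iteration 2/5 --
  RT 180: heading 315 -> 135
  FD 10: (5.142,12.657) -> (-1.929,19.728) [heading=135, move]
  LT 270: heading 135 -> 45
  FD 6: (-1.929,19.728) -> (2.314,23.971) [heading=45, move]
  -- iteration 3/5 --
  RT 180: heading 45 -> 225
  FD 10: (2.314,23.971) -> (-4.757,16.899) [heading=225, move]
  LT 270: heading 225 -> 135
  FD 6: (-4.757,16.899) -> (-9,21.142) [heading=135, move]
  -- iteration 4/5 --
  RT 180: heading 135 -> 315
  FD 10: (-9,21.142) -> (-1.929,14.071) [heading=315, move]
  LT 270: heading 315 -> 225
  FD 6: (-1.929,14.071) -> (-6.172,9.828) [heading=225, move]
  -- iteration 5/5 --
  RT 180: heading 225 -> 45
  FD 10: (-6.172,9.828) -> (0.899,16.899) [heading=45, move]
  LT 270: heading 45 -> 315
  FD 6: (0.899,16.899) -> (5.142,12.657) [heading=315, move]
]
PD: pen down
RT 270: heading 315 -> 45
PU: pen up
RT 270: heading 45 -> 135
FD 5: (5.142,12.657) -> (1.607,16.192) [heading=135, move]
Final: pos=(1.607,16.192), heading=135, 0 segment(s) drawn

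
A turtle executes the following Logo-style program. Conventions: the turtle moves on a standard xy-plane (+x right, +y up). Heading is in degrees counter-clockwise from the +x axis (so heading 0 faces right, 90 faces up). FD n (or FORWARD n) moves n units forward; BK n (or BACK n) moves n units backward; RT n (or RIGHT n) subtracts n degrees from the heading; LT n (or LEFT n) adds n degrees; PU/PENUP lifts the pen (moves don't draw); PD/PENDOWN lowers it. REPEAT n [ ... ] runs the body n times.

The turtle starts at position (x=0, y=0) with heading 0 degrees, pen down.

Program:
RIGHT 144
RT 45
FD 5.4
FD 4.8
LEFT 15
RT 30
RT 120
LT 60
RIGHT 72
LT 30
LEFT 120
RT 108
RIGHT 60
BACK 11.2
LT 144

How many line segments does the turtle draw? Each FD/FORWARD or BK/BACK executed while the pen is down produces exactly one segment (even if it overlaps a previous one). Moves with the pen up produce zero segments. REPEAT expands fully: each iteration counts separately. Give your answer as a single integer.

Executing turtle program step by step:
Start: pos=(0,0), heading=0, pen down
RT 144: heading 0 -> 216
RT 45: heading 216 -> 171
FD 5.4: (0,0) -> (-5.334,0.845) [heading=171, draw]
FD 4.8: (-5.334,0.845) -> (-10.074,1.596) [heading=171, draw]
LT 15: heading 171 -> 186
RT 30: heading 186 -> 156
RT 120: heading 156 -> 36
LT 60: heading 36 -> 96
RT 72: heading 96 -> 24
LT 30: heading 24 -> 54
LT 120: heading 54 -> 174
RT 108: heading 174 -> 66
RT 60: heading 66 -> 6
BK 11.2: (-10.074,1.596) -> (-21.213,0.425) [heading=6, draw]
LT 144: heading 6 -> 150
Final: pos=(-21.213,0.425), heading=150, 3 segment(s) drawn
Segments drawn: 3

Answer: 3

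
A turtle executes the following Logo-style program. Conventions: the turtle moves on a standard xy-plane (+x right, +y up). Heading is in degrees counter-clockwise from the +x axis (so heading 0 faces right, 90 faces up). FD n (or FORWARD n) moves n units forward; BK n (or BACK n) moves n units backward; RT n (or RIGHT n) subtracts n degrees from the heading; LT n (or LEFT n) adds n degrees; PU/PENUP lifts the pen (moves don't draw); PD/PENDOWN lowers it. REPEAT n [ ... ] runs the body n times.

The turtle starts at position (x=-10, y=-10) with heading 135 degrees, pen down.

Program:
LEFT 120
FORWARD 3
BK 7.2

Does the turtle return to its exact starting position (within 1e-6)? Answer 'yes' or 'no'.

Answer: no

Derivation:
Executing turtle program step by step:
Start: pos=(-10,-10), heading=135, pen down
LT 120: heading 135 -> 255
FD 3: (-10,-10) -> (-10.776,-12.898) [heading=255, draw]
BK 7.2: (-10.776,-12.898) -> (-8.913,-5.943) [heading=255, draw]
Final: pos=(-8.913,-5.943), heading=255, 2 segment(s) drawn

Start position: (-10, -10)
Final position: (-8.913, -5.943)
Distance = 4.2; >= 1e-6 -> NOT closed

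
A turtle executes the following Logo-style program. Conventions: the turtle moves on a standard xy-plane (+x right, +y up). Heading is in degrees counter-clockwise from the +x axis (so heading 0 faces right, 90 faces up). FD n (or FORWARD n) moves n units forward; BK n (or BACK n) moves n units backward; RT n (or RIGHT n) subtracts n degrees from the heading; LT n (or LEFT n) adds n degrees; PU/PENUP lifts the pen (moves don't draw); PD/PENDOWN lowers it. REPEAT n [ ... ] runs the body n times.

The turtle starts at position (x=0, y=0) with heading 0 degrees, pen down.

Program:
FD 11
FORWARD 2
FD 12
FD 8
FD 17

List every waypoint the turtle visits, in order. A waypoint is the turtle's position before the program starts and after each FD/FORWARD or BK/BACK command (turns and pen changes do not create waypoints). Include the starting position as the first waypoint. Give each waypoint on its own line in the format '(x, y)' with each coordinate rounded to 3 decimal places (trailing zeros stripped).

Answer: (0, 0)
(11, 0)
(13, 0)
(25, 0)
(33, 0)
(50, 0)

Derivation:
Executing turtle program step by step:
Start: pos=(0,0), heading=0, pen down
FD 11: (0,0) -> (11,0) [heading=0, draw]
FD 2: (11,0) -> (13,0) [heading=0, draw]
FD 12: (13,0) -> (25,0) [heading=0, draw]
FD 8: (25,0) -> (33,0) [heading=0, draw]
FD 17: (33,0) -> (50,0) [heading=0, draw]
Final: pos=(50,0), heading=0, 5 segment(s) drawn
Waypoints (6 total):
(0, 0)
(11, 0)
(13, 0)
(25, 0)
(33, 0)
(50, 0)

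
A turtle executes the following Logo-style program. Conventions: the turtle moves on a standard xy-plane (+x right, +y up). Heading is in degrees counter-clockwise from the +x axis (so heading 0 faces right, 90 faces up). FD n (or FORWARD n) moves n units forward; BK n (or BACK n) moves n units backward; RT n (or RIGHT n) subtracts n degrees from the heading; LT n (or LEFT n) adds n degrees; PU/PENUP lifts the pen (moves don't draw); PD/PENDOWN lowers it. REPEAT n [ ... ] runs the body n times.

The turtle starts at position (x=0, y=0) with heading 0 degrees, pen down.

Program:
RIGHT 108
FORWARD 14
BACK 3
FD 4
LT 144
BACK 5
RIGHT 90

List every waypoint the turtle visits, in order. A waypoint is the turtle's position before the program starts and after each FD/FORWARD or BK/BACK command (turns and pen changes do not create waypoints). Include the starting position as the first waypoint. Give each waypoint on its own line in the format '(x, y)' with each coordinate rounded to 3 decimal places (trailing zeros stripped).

Answer: (0, 0)
(-4.326, -13.315)
(-3.399, -10.462)
(-4.635, -14.266)
(-8.68, -17.205)

Derivation:
Executing turtle program step by step:
Start: pos=(0,0), heading=0, pen down
RT 108: heading 0 -> 252
FD 14: (0,0) -> (-4.326,-13.315) [heading=252, draw]
BK 3: (-4.326,-13.315) -> (-3.399,-10.462) [heading=252, draw]
FD 4: (-3.399,-10.462) -> (-4.635,-14.266) [heading=252, draw]
LT 144: heading 252 -> 36
BK 5: (-4.635,-14.266) -> (-8.68,-17.205) [heading=36, draw]
RT 90: heading 36 -> 306
Final: pos=(-8.68,-17.205), heading=306, 4 segment(s) drawn
Waypoints (5 total):
(0, 0)
(-4.326, -13.315)
(-3.399, -10.462)
(-4.635, -14.266)
(-8.68, -17.205)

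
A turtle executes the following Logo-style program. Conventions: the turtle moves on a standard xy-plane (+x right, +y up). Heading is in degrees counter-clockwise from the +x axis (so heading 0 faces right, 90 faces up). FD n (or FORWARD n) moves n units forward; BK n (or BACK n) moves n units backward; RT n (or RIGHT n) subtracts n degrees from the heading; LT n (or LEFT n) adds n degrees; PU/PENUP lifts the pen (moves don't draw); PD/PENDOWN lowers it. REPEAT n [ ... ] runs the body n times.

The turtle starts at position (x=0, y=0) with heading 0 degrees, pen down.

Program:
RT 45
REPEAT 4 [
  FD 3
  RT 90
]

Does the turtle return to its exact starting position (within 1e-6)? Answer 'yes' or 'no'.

Executing turtle program step by step:
Start: pos=(0,0), heading=0, pen down
RT 45: heading 0 -> 315
REPEAT 4 [
  -- iteration 1/4 --
  FD 3: (0,0) -> (2.121,-2.121) [heading=315, draw]
  RT 90: heading 315 -> 225
  -- iteration 2/4 --
  FD 3: (2.121,-2.121) -> (0,-4.243) [heading=225, draw]
  RT 90: heading 225 -> 135
  -- iteration 3/4 --
  FD 3: (0,-4.243) -> (-2.121,-2.121) [heading=135, draw]
  RT 90: heading 135 -> 45
  -- iteration 4/4 --
  FD 3: (-2.121,-2.121) -> (0,0) [heading=45, draw]
  RT 90: heading 45 -> 315
]
Final: pos=(0,0), heading=315, 4 segment(s) drawn

Start position: (0, 0)
Final position: (0, 0)
Distance = 0; < 1e-6 -> CLOSED

Answer: yes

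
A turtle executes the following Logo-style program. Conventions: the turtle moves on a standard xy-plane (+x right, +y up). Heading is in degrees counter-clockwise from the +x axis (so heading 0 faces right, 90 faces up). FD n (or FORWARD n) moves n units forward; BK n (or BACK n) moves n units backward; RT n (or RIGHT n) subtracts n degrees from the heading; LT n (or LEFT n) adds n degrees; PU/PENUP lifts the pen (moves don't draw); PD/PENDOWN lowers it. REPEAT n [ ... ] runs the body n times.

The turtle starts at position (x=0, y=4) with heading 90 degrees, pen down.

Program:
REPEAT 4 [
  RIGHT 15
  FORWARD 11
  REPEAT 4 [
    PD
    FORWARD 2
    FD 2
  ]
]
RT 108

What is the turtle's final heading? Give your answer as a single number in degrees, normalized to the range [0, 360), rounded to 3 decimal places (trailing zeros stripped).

Answer: 282

Derivation:
Executing turtle program step by step:
Start: pos=(0,4), heading=90, pen down
REPEAT 4 [
  -- iteration 1/4 --
  RT 15: heading 90 -> 75
  FD 11: (0,4) -> (2.847,14.625) [heading=75, draw]
  REPEAT 4 [
    -- iteration 1/4 --
    PD: pen down
    FD 2: (2.847,14.625) -> (3.365,16.557) [heading=75, draw]
    FD 2: (3.365,16.557) -> (3.882,18.489) [heading=75, draw]
    -- iteration 2/4 --
    PD: pen down
    FD 2: (3.882,18.489) -> (4.4,20.421) [heading=75, draw]
    FD 2: (4.4,20.421) -> (4.918,22.353) [heading=75, draw]
    -- iteration 3/4 --
    PD: pen down
    FD 2: (4.918,22.353) -> (5.435,24.284) [heading=75, draw]
    FD 2: (5.435,24.284) -> (5.953,26.216) [heading=75, draw]
    -- iteration 4/4 --
    PD: pen down
    FD 2: (5.953,26.216) -> (6.47,28.148) [heading=75, draw]
    FD 2: (6.47,28.148) -> (6.988,30.08) [heading=75, draw]
  ]
  -- iteration 2/4 --
  RT 15: heading 75 -> 60
  FD 11: (6.988,30.08) -> (12.488,39.606) [heading=60, draw]
  REPEAT 4 [
    -- iteration 1/4 --
    PD: pen down
    FD 2: (12.488,39.606) -> (13.488,41.338) [heading=60, draw]
    FD 2: (13.488,41.338) -> (14.488,43.07) [heading=60, draw]
    -- iteration 2/4 --
    PD: pen down
    FD 2: (14.488,43.07) -> (15.488,44.802) [heading=60, draw]
    FD 2: (15.488,44.802) -> (16.488,46.534) [heading=60, draw]
    -- iteration 3/4 --
    PD: pen down
    FD 2: (16.488,46.534) -> (17.488,48.267) [heading=60, draw]
    FD 2: (17.488,48.267) -> (18.488,49.999) [heading=60, draw]
    -- iteration 4/4 --
    PD: pen down
    FD 2: (18.488,49.999) -> (19.488,51.731) [heading=60, draw]
    FD 2: (19.488,51.731) -> (20.488,53.463) [heading=60, draw]
  ]
  -- iteration 3/4 --
  RT 15: heading 60 -> 45
  FD 11: (20.488,53.463) -> (28.266,61.241) [heading=45, draw]
  REPEAT 4 [
    -- iteration 1/4 --
    PD: pen down
    FD 2: (28.266,61.241) -> (29.681,62.655) [heading=45, draw]
    FD 2: (29.681,62.655) -> (31.095,64.069) [heading=45, draw]
    -- iteration 2/4 --
    PD: pen down
    FD 2: (31.095,64.069) -> (32.509,65.483) [heading=45, draw]
    FD 2: (32.509,65.483) -> (33.923,66.898) [heading=45, draw]
    -- iteration 3/4 --
    PD: pen down
    FD 2: (33.923,66.898) -> (35.337,68.312) [heading=45, draw]
    FD 2: (35.337,68.312) -> (36.752,69.726) [heading=45, draw]
    -- iteration 4/4 --
    PD: pen down
    FD 2: (36.752,69.726) -> (38.166,71.14) [heading=45, draw]
    FD 2: (38.166,71.14) -> (39.58,72.555) [heading=45, draw]
  ]
  -- iteration 4/4 --
  RT 15: heading 45 -> 30
  FD 11: (39.58,72.555) -> (49.106,78.055) [heading=30, draw]
  REPEAT 4 [
    -- iteration 1/4 --
    PD: pen down
    FD 2: (49.106,78.055) -> (50.838,79.055) [heading=30, draw]
    FD 2: (50.838,79.055) -> (52.57,80.055) [heading=30, draw]
    -- iteration 2/4 --
    PD: pen down
    FD 2: (52.57,80.055) -> (54.302,81.055) [heading=30, draw]
    FD 2: (54.302,81.055) -> (56.034,82.055) [heading=30, draw]
    -- iteration 3/4 --
    PD: pen down
    FD 2: (56.034,82.055) -> (57.767,83.055) [heading=30, draw]
    FD 2: (57.767,83.055) -> (59.499,84.055) [heading=30, draw]
    -- iteration 4/4 --
    PD: pen down
    FD 2: (59.499,84.055) -> (61.231,85.055) [heading=30, draw]
    FD 2: (61.231,85.055) -> (62.963,86.055) [heading=30, draw]
  ]
]
RT 108: heading 30 -> 282
Final: pos=(62.963,86.055), heading=282, 36 segment(s) drawn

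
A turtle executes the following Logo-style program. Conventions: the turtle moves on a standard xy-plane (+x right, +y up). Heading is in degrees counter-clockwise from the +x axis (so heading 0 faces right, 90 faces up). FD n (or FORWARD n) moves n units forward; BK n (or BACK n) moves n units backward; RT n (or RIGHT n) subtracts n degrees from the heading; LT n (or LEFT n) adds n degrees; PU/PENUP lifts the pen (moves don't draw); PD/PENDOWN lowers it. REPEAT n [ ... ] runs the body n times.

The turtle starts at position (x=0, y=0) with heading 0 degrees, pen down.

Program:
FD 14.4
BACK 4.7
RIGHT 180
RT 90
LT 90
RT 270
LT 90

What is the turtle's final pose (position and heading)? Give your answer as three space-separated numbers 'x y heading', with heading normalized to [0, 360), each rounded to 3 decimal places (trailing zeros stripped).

Executing turtle program step by step:
Start: pos=(0,0), heading=0, pen down
FD 14.4: (0,0) -> (14.4,0) [heading=0, draw]
BK 4.7: (14.4,0) -> (9.7,0) [heading=0, draw]
RT 180: heading 0 -> 180
RT 90: heading 180 -> 90
LT 90: heading 90 -> 180
RT 270: heading 180 -> 270
LT 90: heading 270 -> 0
Final: pos=(9.7,0), heading=0, 2 segment(s) drawn

Answer: 9.7 0 0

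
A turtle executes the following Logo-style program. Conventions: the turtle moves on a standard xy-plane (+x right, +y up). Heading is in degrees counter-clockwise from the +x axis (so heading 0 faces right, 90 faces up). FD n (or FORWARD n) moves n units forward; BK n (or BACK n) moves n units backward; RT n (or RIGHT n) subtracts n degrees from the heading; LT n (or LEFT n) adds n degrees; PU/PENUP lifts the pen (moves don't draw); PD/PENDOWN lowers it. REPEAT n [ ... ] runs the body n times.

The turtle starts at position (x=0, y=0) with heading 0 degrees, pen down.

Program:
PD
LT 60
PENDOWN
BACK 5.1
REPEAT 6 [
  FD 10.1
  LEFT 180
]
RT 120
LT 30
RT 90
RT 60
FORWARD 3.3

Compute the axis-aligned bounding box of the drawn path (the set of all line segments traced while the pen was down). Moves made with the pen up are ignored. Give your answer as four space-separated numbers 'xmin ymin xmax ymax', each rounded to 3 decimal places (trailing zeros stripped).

Executing turtle program step by step:
Start: pos=(0,0), heading=0, pen down
PD: pen down
LT 60: heading 0 -> 60
PD: pen down
BK 5.1: (0,0) -> (-2.55,-4.417) [heading=60, draw]
REPEAT 6 [
  -- iteration 1/6 --
  FD 10.1: (-2.55,-4.417) -> (2.5,4.33) [heading=60, draw]
  LT 180: heading 60 -> 240
  -- iteration 2/6 --
  FD 10.1: (2.5,4.33) -> (-2.55,-4.417) [heading=240, draw]
  LT 180: heading 240 -> 60
  -- iteration 3/6 --
  FD 10.1: (-2.55,-4.417) -> (2.5,4.33) [heading=60, draw]
  LT 180: heading 60 -> 240
  -- iteration 4/6 --
  FD 10.1: (2.5,4.33) -> (-2.55,-4.417) [heading=240, draw]
  LT 180: heading 240 -> 60
  -- iteration 5/6 --
  FD 10.1: (-2.55,-4.417) -> (2.5,4.33) [heading=60, draw]
  LT 180: heading 60 -> 240
  -- iteration 6/6 --
  FD 10.1: (2.5,4.33) -> (-2.55,-4.417) [heading=240, draw]
  LT 180: heading 240 -> 60
]
RT 120: heading 60 -> 300
LT 30: heading 300 -> 330
RT 90: heading 330 -> 240
RT 60: heading 240 -> 180
FD 3.3: (-2.55,-4.417) -> (-5.85,-4.417) [heading=180, draw]
Final: pos=(-5.85,-4.417), heading=180, 8 segment(s) drawn

Segment endpoints: x in {-5.85, -2.55, -2.55, -2.55, -2.55, 0, 2.5, 2.5, 2.5}, y in {-4.417, -4.417, -4.417, -4.417, -4.417, 0, 4.33, 4.33}
xmin=-5.85, ymin=-4.417, xmax=2.5, ymax=4.33

Answer: -5.85 -4.417 2.5 4.33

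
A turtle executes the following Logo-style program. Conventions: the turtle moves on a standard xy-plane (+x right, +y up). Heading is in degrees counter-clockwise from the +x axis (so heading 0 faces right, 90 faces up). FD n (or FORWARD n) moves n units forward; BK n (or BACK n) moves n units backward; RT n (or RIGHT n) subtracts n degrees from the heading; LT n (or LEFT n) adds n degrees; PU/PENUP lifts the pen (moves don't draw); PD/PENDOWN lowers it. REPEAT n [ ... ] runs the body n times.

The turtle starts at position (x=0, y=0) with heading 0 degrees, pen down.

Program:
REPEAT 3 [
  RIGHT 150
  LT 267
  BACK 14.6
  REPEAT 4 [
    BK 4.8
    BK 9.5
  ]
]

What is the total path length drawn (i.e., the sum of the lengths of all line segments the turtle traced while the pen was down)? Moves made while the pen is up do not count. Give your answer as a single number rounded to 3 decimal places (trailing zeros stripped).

Executing turtle program step by step:
Start: pos=(0,0), heading=0, pen down
REPEAT 3 [
  -- iteration 1/3 --
  RT 150: heading 0 -> 210
  LT 267: heading 210 -> 117
  BK 14.6: (0,0) -> (6.628,-13.009) [heading=117, draw]
  REPEAT 4 [
    -- iteration 1/4 --
    BK 4.8: (6.628,-13.009) -> (8.807,-17.286) [heading=117, draw]
    BK 9.5: (8.807,-17.286) -> (13.12,-25.75) [heading=117, draw]
    -- iteration 2/4 --
    BK 4.8: (13.12,-25.75) -> (15.299,-30.027) [heading=117, draw]
    BK 9.5: (15.299,-30.027) -> (19.612,-38.491) [heading=117, draw]
    -- iteration 3/4 --
    BK 4.8: (19.612,-38.491) -> (21.792,-42.768) [heading=117, draw]
    BK 9.5: (21.792,-42.768) -> (26.104,-51.233) [heading=117, draw]
    -- iteration 4/4 --
    BK 4.8: (26.104,-51.233) -> (28.284,-55.51) [heading=117, draw]
    BK 9.5: (28.284,-55.51) -> (32.597,-63.974) [heading=117, draw]
  ]
  -- iteration 2/3 --
  RT 150: heading 117 -> 327
  LT 267: heading 327 -> 234
  BK 14.6: (32.597,-63.974) -> (41.178,-52.163) [heading=234, draw]
  REPEAT 4 [
    -- iteration 1/4 --
    BK 4.8: (41.178,-52.163) -> (44,-48.279) [heading=234, draw]
    BK 9.5: (44,-48.279) -> (49.584,-40.594) [heading=234, draw]
    -- iteration 2/4 --
    BK 4.8: (49.584,-40.594) -> (52.405,-36.71) [heading=234, draw]
    BK 9.5: (52.405,-36.71) -> (57.989,-29.025) [heading=234, draw]
    -- iteration 3/4 --
    BK 4.8: (57.989,-29.025) -> (60.81,-25.141) [heading=234, draw]
    BK 9.5: (60.81,-25.141) -> (66.394,-17.456) [heading=234, draw]
    -- iteration 4/4 --
    BK 4.8: (66.394,-17.456) -> (69.216,-13.573) [heading=234, draw]
    BK 9.5: (69.216,-13.573) -> (74.799,-5.887) [heading=234, draw]
  ]
  -- iteration 3/3 --
  RT 150: heading 234 -> 84
  LT 267: heading 84 -> 351
  BK 14.6: (74.799,-5.887) -> (60.379,-3.603) [heading=351, draw]
  REPEAT 4 [
    -- iteration 1/4 --
    BK 4.8: (60.379,-3.603) -> (55.638,-2.852) [heading=351, draw]
    BK 9.5: (55.638,-2.852) -> (46.255,-1.366) [heading=351, draw]
    -- iteration 2/4 --
    BK 4.8: (46.255,-1.366) -> (41.514,-0.615) [heading=351, draw]
    BK 9.5: (41.514,-0.615) -> (32.131,0.871) [heading=351, draw]
    -- iteration 3/4 --
    BK 4.8: (32.131,0.871) -> (27.39,1.622) [heading=351, draw]
    BK 9.5: (27.39,1.622) -> (18.007,3.108) [heading=351, draw]
    -- iteration 4/4 --
    BK 4.8: (18.007,3.108) -> (13.267,3.859) [heading=351, draw]
    BK 9.5: (13.267,3.859) -> (3.883,5.345) [heading=351, draw]
  ]
]
Final: pos=(3.883,5.345), heading=351, 27 segment(s) drawn

Segment lengths:
  seg 1: (0,0) -> (6.628,-13.009), length = 14.6
  seg 2: (6.628,-13.009) -> (8.807,-17.286), length = 4.8
  seg 3: (8.807,-17.286) -> (13.12,-25.75), length = 9.5
  seg 4: (13.12,-25.75) -> (15.299,-30.027), length = 4.8
  seg 5: (15.299,-30.027) -> (19.612,-38.491), length = 9.5
  seg 6: (19.612,-38.491) -> (21.792,-42.768), length = 4.8
  seg 7: (21.792,-42.768) -> (26.104,-51.233), length = 9.5
  seg 8: (26.104,-51.233) -> (28.284,-55.51), length = 4.8
  seg 9: (28.284,-55.51) -> (32.597,-63.974), length = 9.5
  seg 10: (32.597,-63.974) -> (41.178,-52.163), length = 14.6
  seg 11: (41.178,-52.163) -> (44,-48.279), length = 4.8
  seg 12: (44,-48.279) -> (49.584,-40.594), length = 9.5
  seg 13: (49.584,-40.594) -> (52.405,-36.71), length = 4.8
  seg 14: (52.405,-36.71) -> (57.989,-29.025), length = 9.5
  seg 15: (57.989,-29.025) -> (60.81,-25.141), length = 4.8
  seg 16: (60.81,-25.141) -> (66.394,-17.456), length = 9.5
  seg 17: (66.394,-17.456) -> (69.216,-13.573), length = 4.8
  seg 18: (69.216,-13.573) -> (74.799,-5.887), length = 9.5
  seg 19: (74.799,-5.887) -> (60.379,-3.603), length = 14.6
  seg 20: (60.379,-3.603) -> (55.638,-2.852), length = 4.8
  seg 21: (55.638,-2.852) -> (46.255,-1.366), length = 9.5
  seg 22: (46.255,-1.366) -> (41.514,-0.615), length = 4.8
  seg 23: (41.514,-0.615) -> (32.131,0.871), length = 9.5
  seg 24: (32.131,0.871) -> (27.39,1.622), length = 4.8
  seg 25: (27.39,1.622) -> (18.007,3.108), length = 9.5
  seg 26: (18.007,3.108) -> (13.267,3.859), length = 4.8
  seg 27: (13.267,3.859) -> (3.883,5.345), length = 9.5
Total = 215.4

Answer: 215.4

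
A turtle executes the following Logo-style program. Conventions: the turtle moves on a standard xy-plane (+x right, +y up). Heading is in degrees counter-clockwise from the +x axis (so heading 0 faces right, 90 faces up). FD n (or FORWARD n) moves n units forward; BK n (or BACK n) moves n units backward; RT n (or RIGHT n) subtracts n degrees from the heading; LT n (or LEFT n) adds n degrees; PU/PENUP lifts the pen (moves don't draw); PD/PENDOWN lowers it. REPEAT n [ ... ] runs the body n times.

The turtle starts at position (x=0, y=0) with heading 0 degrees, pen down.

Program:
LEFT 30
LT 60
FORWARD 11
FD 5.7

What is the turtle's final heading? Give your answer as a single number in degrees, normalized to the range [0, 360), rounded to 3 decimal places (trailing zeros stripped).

Answer: 90

Derivation:
Executing turtle program step by step:
Start: pos=(0,0), heading=0, pen down
LT 30: heading 0 -> 30
LT 60: heading 30 -> 90
FD 11: (0,0) -> (0,11) [heading=90, draw]
FD 5.7: (0,11) -> (0,16.7) [heading=90, draw]
Final: pos=(0,16.7), heading=90, 2 segment(s) drawn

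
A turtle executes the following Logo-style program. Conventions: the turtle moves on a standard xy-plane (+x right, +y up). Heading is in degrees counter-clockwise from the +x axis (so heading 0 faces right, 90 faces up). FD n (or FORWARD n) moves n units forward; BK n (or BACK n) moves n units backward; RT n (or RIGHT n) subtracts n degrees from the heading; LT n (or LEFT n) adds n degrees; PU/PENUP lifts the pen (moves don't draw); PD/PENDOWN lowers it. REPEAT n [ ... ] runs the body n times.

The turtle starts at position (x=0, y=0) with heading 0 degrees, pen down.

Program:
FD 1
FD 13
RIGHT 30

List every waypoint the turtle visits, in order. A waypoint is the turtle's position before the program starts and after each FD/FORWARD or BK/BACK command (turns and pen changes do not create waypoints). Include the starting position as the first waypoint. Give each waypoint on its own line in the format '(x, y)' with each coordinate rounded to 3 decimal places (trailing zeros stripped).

Answer: (0, 0)
(1, 0)
(14, 0)

Derivation:
Executing turtle program step by step:
Start: pos=(0,0), heading=0, pen down
FD 1: (0,0) -> (1,0) [heading=0, draw]
FD 13: (1,0) -> (14,0) [heading=0, draw]
RT 30: heading 0 -> 330
Final: pos=(14,0), heading=330, 2 segment(s) drawn
Waypoints (3 total):
(0, 0)
(1, 0)
(14, 0)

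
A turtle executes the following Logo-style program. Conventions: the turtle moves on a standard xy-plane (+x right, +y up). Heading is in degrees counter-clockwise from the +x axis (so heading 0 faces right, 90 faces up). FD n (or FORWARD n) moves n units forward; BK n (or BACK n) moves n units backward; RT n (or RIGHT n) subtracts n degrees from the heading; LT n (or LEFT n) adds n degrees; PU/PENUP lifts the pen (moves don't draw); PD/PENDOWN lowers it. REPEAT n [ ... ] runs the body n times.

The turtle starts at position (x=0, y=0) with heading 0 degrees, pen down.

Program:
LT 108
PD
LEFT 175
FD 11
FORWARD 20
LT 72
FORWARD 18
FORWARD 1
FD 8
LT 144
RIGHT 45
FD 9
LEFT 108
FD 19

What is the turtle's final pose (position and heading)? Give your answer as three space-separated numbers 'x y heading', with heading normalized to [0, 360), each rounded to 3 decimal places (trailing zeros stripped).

Executing turtle program step by step:
Start: pos=(0,0), heading=0, pen down
LT 108: heading 0 -> 108
PD: pen down
LT 175: heading 108 -> 283
FD 11: (0,0) -> (2.474,-10.718) [heading=283, draw]
FD 20: (2.474,-10.718) -> (6.973,-30.205) [heading=283, draw]
LT 72: heading 283 -> 355
FD 18: (6.973,-30.205) -> (24.905,-31.774) [heading=355, draw]
FD 1: (24.905,-31.774) -> (25.901,-31.861) [heading=355, draw]
FD 8: (25.901,-31.861) -> (33.871,-32.559) [heading=355, draw]
LT 144: heading 355 -> 139
RT 45: heading 139 -> 94
FD 9: (33.871,-32.559) -> (33.243,-23.581) [heading=94, draw]
LT 108: heading 94 -> 202
FD 19: (33.243,-23.581) -> (15.626,-30.698) [heading=202, draw]
Final: pos=(15.626,-30.698), heading=202, 7 segment(s) drawn

Answer: 15.626 -30.698 202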